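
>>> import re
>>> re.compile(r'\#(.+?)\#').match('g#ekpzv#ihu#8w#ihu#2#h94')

`match` is anchored at position 0; if the pattern doesn't fit there, it returns None.
Here position 0 doesn't satisfy it, so the call returns None.

None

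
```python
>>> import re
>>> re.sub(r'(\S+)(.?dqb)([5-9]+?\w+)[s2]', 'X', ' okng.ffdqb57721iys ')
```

`sub` substitutes 'X' at each match site.

' X '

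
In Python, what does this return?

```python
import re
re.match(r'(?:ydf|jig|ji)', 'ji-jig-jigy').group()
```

'ji'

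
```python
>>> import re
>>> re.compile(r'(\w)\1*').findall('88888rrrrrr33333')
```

['8', 'r', '3']

A backreference is literal: `\1` must see the identical characters the first group matched.
Because there's exactly one group, `findall` drops the full match and keeps group 1 from each hit.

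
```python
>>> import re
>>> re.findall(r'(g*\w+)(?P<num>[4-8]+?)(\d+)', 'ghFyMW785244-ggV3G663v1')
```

Pattern: zero or more of the literal 'g', then one or more of a word character (captured); then one or more of a character in [4-8] (lazy) (captured as 'num'); then one or more of a digit (captured).
Scanning left to right: at [0:12] match 'ghFyMW785244', groups = ('ghFyMW7852', '4', '4'); at [13:21] match 'ggV3G663', groups = ('ggV3G6', '6', '3').
`findall` packs the 3 group values into a tuple for every match.

[('ghFyMW7852', '4', '4'), ('ggV3G6', '6', '3')]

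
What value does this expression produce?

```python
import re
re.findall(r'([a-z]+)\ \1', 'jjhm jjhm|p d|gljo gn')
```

A backreference is literal: `\1` must see the identical characters the first group matched.
Matches: at [0:9] match 'jjhm jjhm', group 1 = 'jjhm'.
One capturing group, so `findall` returns just the captured substring from the one match — 1 in all.

['jjhm']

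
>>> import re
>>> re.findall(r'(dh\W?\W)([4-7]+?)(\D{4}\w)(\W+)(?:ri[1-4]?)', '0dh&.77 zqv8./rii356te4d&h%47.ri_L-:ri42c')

This matches the literal 'dh', then optionally a non-word character, then a non-word character (captured); then one or more of a character in [4-7] (lazy) (captured); then exactly 4 of a non-digit, then a word character (captured); then one or more of a non-word character (captured); then the literal 'ri', then optionally a character in [1-4] (non-capturing group).
Matches: at [1:16] match 'dh&.77 zqv8./ri', groups = ('dh&.', '77', ' zqv8', './').
4 groups means the one result is a tuple of 4 captured strings — 1 here.

[('dh&.', '77', ' zqv8', './')]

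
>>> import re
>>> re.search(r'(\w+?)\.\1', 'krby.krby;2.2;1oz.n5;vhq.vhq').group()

'krby.krby'

After group 1 captures some text, `\1` only succeeds where that same text appears again.
`re.search` tries every starting position until one works.
The match spans [0:9] → 'krby.krby'.
Captured: group 1 = 'krby'.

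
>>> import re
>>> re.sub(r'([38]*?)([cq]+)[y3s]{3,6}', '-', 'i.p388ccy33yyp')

Pattern: zero or more of one of [38] (lazy) (captured); then one or more of one of [cq] (captured); then 3 to 6 of one of [y3s].
Each match is replaced by '-'.

'i.p-p'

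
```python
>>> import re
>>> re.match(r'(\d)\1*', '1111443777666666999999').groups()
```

The match spans [0:4] → '1111'.
Captured: group 1 = '1'.

('1',)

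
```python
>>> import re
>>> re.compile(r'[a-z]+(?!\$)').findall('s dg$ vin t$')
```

A negative assertion filters positions out without eating any characters.
Matches: at [0:1] → 's'; at [2:3] → 'd'; at [6:9] → 'vin'.
`findall` yields the raw match text (3 of them) because the pattern has no groups.

['s', 'd', 'vin']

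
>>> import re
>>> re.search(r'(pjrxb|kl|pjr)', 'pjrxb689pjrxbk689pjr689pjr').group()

'pjrxb'

Alternation isn't longest-match — the leftmost alternative that fits at this position is chosen.
`re.search` scans for the first position where the pattern succeeds.
The match spans [0:5] → 'pjrxb'.
Captured: group 1 = 'pjrxb'.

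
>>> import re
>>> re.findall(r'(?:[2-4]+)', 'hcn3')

Since nothing is captured, `findall` lists the 1 matched substring directly.

['3']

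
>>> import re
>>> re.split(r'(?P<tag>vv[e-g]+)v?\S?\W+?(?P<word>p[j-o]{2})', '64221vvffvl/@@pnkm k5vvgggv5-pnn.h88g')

['64221', 'vvff', 'pnk', 'm k5', 'vvggg', 'pnn', '.h88g']

This matches the literal 'vv', then one or more of a character in [e-g] (captured as 'tag'); then optionally the literal 'v', then optionally a non-whitespace character, then one or more of a non-word character (lazy); then a literal 'p', then exactly 2 of a character in [j-o] (captured as 'word').
Matches to split on: at [5:17] → 'vvffvl/@@pnk'; at [21:32] → 'vvgggv5-pnn'.
`re.split` interleaves the captured-group text with the surrounding fragments.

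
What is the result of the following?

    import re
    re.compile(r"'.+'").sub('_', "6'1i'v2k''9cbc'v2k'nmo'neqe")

Matches: at [1:23] → "'1i'v2k''9cbc'v2k'nmo'".
Every occurrence is swapped for '_'.

'6_neqe'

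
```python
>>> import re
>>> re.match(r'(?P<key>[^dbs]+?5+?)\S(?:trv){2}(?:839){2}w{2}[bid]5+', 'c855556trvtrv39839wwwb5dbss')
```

This matches one or more of any character except [dbs] (lazy), then one or more of the literal '5' (lazy) (captured as 'key'); then a non-whitespace character; then the literal 'trv' repeated 2 times, then the literal '839' repeated 2 times, then exactly 2 of the literal 'w'; then one of [bid]; then one or more of a literal '5'.
With `match`, the pattern is implicitly anchored at the beginning.
Here position 0 doesn't satisfy it, so the call returns None.

None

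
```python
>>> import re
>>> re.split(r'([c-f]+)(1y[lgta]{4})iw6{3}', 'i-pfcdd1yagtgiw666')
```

The group in the pattern means `split` returns the separators' captures alongside the pieces.

['i-p', 'fcdd', '1yagtg', '']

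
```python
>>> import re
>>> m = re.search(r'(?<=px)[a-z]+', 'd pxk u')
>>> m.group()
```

'k'

The positive lookaround only admits positions where the adjacent text matches; those characters stay outside the span.
Unlike `match`, `search` isn't anchored — it looks for the pattern anywhere in the string.
The match spans [4:5] → 'k'.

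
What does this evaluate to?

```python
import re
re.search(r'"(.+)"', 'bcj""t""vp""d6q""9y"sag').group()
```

Unlike `match`, `search` isn't anchored — it looks for the pattern anywhere in the string.
The match spans [3:20] → '""t""vp""d6q""9y"'.
Captured: group 1 = '"t""vp""d6q""9y'.

'""t""vp""d6q""9y"'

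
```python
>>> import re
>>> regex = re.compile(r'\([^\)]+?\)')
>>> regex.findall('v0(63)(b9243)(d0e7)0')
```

['(63)', '(b9243)', '(d0e7)']

Scanning left to right: at [2:6] → '(63)'; at [6:13] → '(b9243)'; at [13:19] → '(d0e7)'.
`findall` yields the raw match text (3 of them) because the pattern has no groups.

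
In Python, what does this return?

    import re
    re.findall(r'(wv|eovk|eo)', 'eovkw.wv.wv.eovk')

['eovk', 'wv', 'wv', 'eovk']

Alternation isn't longest-match — the leftmost alternative that fits at this position is chosen.
Matches: at [0:4] match 'eovk', group 1 = 'eovk'; at [6:8] match 'wv', group 1 = 'wv'; at [9:11] match 'wv', group 1 = 'wv'; at [12:16] match 'eovk', group 1 = 'eovk'.
Because there's exactly one group, `findall` drops the full match and keeps group 1 from each hit.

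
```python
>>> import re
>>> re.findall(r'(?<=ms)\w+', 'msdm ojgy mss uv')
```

Lookahead/lookbehind check context without consuming it, so the matched span excludes the asserted characters.
Walking the string: at [2:4] → 'dm'; at [12:13] → 's'.
Since nothing is captured, `findall` lists the 2 matched substrings directly.

['dm', 's']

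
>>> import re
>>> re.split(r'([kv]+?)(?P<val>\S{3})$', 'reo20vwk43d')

['reo20vw', 'k', '43d', '']

This matches one or more of one of [kv] (lazy) (captured); then exactly 3 of a non-whitespace character (captured as 'val'); then anchored at the end.
`re.split` interleaves the captured-group text with the surrounding fragments.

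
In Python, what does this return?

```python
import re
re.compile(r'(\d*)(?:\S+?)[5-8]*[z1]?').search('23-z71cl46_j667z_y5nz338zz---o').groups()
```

('23',)

The match spans [0:4] → '23-z'.
Captured: group 1 = '23'.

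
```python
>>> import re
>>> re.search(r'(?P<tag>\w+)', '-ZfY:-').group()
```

This matches one or more of a word character (captured as 'tag').
`search` walks the string left to right and returns the first match it finds.
The match spans [1:4] → 'ZfY'.
Captured: group 1 = 'ZfY'.

'ZfY'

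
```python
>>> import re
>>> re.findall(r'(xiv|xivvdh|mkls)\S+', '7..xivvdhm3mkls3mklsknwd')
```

Alternation isn't longest-match — the leftmost alternative that fits at this position is chosen.
With a single group, `findall` returns only what that group captured — 1 item.

['xiv']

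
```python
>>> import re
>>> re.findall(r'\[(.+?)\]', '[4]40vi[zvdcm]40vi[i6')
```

['4', 'zvdcm']

Walking the string: at [0:3] match '[4]', group 1 = '4'; at [7:14] match '[zvdcm]', group 1 = 'zvdcm'.
With a single group, `findall` returns only what that group captured — 2 items.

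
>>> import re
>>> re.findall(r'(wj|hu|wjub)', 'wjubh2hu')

The regex engine tests alternatives in the order written; an earlier branch that matches wins even if a later one would match more.
Scanning left to right: at [0:2] match 'wj', group 1 = 'wj'; at [6:8] match 'hu', group 1 = 'hu'.
One capturing group, so `findall` returns just the captured substring from each match — 2 in all.

['wj', 'hu']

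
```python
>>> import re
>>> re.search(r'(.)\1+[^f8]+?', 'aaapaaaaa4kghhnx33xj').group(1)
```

The match spans [0:4] → 'aaap'.
Captured: group 1 = 'a'.

'a'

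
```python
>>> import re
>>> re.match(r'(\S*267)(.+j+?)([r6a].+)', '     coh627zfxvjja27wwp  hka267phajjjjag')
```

None

The pattern matches zero or more of a non-whitespace character, then the literal '267' (captured); then one or more of any character, then one or more of the literal 'j' (lazy) (captured); then one of [r6a], then one or more of any character (captured).
`re.match` only tries the pattern at the start of the string.
Here position 0 doesn't satisfy it, so the call returns None.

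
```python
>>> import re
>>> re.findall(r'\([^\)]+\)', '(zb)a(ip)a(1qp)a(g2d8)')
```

Scanning left to right: at [0:4] → '(zb)'; at [5:9] → '(ip)'; at [10:15] → '(1qp)'; at [16:22] → '(g2d8)'.
Since nothing is captured, `findall` lists the 4 matched substrings directly.

['(zb)', '(ip)', '(1qp)', '(g2d8)']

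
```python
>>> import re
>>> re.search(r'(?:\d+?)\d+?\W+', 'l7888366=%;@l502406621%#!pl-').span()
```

The match spans [1:12] → '7888366=%;@'.

(1, 12)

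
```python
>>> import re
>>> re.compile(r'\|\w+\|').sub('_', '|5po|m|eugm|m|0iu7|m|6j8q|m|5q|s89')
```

'_m_m_m_m_s89'

Matches: at [0:5] → '|5po|'; at [6:12] → '|eugm|'; at [13:19] → '|0iu7|'; at [20:26] → '|6j8q|'; at [27:31] → '|5q|'.
Every occurrence is swapped for '_'.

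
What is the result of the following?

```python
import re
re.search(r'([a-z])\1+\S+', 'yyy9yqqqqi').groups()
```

('y',)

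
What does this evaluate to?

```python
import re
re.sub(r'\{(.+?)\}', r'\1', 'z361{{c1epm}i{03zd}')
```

The replacement refers to a captured group, so each match is rewritten using its own captured text.

'z361{c1epmi03zd'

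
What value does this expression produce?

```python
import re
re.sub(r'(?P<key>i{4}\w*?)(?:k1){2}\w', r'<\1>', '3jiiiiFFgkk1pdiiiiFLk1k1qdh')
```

'3j<iiiiFFgkk1pdiiiiFL>dh'

Pattern: exactly 4 of the literal 'i', then zero or more of a word character (lazy) (captured as 'key'); then the literal 'k1' repeated 2 times, then a word character.
Matches: at [2:25] → 'iiiiFFgkk1pdiiiiFLk1k1q'.
The replacement refers to a captured group, so each match is rewritten using its own captured text.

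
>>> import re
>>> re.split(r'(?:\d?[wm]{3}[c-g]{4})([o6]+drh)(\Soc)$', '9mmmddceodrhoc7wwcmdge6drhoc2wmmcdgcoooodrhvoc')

['9mmmddceodrhoc7wwcmdge6drhoc', 'oooodrh', 'voc', '']

Because the pattern has a capturing group, `split` also inserts each captured text between the pieces.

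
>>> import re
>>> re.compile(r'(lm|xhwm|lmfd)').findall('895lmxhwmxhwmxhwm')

Because there's exactly one group, `findall` drops the full match and keeps group 1 from each hit.

['lm', 'xhwm', 'xhwm', 'xhwm']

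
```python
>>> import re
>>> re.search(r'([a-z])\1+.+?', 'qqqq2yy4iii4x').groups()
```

The match spans [0:5] → 'qqqq2'.
Captured: group 1 = 'q'.

('q',)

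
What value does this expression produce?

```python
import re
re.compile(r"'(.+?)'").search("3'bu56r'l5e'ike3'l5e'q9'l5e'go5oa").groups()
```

('bu56r',)

`re.search` tries every starting position until one works.
The match spans [1:8] → "'bu56r'".
Captured: group 1 = 'bu56r'.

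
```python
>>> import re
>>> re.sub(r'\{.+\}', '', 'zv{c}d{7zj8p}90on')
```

'zv90on'

Each match is replaced by ''.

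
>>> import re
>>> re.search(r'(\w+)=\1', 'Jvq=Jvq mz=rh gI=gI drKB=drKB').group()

'Jvq=Jvq'

`\1` has to match the exact text group 1 already captured.
The match spans [0:7] → 'Jvq=Jvq'.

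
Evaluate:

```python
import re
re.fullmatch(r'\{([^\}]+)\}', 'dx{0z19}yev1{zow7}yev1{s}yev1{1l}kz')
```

For `fullmatch`, every character of the input must be accounted for by the pattern.
Here the pattern can't cover the whole string, so the call returns None.

None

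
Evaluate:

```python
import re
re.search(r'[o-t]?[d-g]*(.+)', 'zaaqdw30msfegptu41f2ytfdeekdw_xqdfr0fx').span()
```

The match spans [0:38] → 'zaaqdw30msfegptu41f2ytfdeekdw_xqdfr0fx'.

(0, 38)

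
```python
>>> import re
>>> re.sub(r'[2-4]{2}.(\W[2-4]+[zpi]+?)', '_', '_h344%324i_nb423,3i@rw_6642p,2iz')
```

'_h__nb_@rw_66_z'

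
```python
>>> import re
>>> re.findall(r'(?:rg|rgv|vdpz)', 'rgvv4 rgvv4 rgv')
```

['rg', 'rg', 'rg']

Alternation tries branches left to right and keeps the first one that lets the overall match succeed at that position.
Scanning left to right: at [0:2] → 'rg'; at [6:8] → 'rg'; at [12:14] → 'rg'.
With no groups in the pattern, `findall` gives back each whole match — 3 here.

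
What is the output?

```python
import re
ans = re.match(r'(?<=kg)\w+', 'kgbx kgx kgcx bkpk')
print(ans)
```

None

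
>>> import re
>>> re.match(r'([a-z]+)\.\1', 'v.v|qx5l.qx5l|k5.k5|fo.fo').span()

(0, 3)

`match` is anchored at position 0; if the pattern doesn't fit there, it returns None.
The match spans [0:3] → 'v.v'.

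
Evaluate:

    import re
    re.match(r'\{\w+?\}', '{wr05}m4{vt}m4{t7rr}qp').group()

'{wr05}'

`re.match` only tries the pattern at the start of the string.
The match spans [0:6] → '{wr05}'.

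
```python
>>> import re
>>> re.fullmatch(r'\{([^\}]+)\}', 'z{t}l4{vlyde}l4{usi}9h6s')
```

None

`re.fullmatch` is like wrapping the pattern in `^…$` (in single-line mode).
Here there's no way to consume every character, so the call returns None.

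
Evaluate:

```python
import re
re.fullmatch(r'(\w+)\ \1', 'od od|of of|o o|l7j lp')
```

The backreference `\1` re-matches whatever the first group consumed, character for character.
For `fullmatch`, every character of the input must be accounted for by the pattern.
Here the string isn't matched end-to-end, so the call returns None.

None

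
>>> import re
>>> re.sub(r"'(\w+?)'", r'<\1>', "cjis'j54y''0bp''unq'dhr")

Matches: at [4:10] → "'j54y'"; at [10:15] → "'0bp'"; at [15:20] → "'unq'".
The replacement refers to a captured group, so each match is rewritten using its own captured text.

'cjis<j54y><0bp><unq>dhr'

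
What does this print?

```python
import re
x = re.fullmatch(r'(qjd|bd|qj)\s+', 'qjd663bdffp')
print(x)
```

None

`fullmatch` succeeds only if the pattern covers the string from start to end.
Here the string isn't matched end-to-end, so the call returns None.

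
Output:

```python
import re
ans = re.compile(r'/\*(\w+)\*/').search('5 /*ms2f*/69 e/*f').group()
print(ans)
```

/*ms2f*/

The match spans [2:10] → '/*ms2f*/'.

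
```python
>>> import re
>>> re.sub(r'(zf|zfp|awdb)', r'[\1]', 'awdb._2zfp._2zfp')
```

'[awdb]._2[zf]p._2[zf]p'

Branches in `(...|...)` are attempted left-to-right; the first branch that allows the whole pattern to succeed is taken.
Matches: at [0:4] → 'awdb'; at [7:9] → 'zf'; at [13:15] → 'zf'.
The replacement refers to a captured group, so each match is rewritten using its own captured text.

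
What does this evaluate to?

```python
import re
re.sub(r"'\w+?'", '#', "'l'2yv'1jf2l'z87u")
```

`sub` substitutes '#' at each match site.

'#2yv#z87u'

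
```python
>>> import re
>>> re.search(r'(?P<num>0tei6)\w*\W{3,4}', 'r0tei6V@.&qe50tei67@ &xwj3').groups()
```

The match spans [1:10] → '0tei6V@.&'.
Captured: group 1 = '0tei6'.

('0tei6',)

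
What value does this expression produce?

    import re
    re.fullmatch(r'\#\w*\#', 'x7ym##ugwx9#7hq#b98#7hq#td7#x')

None

For `fullmatch`, every character of the input must be accounted for by the pattern.
Here the pattern can't cover the whole string, so the call returns None.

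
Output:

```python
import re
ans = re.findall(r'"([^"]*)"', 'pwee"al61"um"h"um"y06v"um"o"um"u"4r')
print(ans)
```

Because there's exactly one group, `findall` drops the full match and keeps group 1 from each hit.

['al61', 'h', 'y06v', 'o', 'u']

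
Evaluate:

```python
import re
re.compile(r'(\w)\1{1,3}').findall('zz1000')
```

`\1` has to match the exact text group 1 already captured.
Walking the string: at [0:2] match 'zz', group 1 = 'z'; at [3:6] match '000', group 1 = '0'.
With a single group, `findall` returns only what that group captured — 2 items.

['z', '0']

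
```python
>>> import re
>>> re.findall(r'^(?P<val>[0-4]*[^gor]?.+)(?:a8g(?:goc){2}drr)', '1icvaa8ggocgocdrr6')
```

This matches anchored at the start of the string; then zero or more of a character in [0-4], then optionally any character except [gor], then one or more of any character (captured as 'val'); then the literal 'a8g', then the literal 'goc' repeated 2 times, then the literal 'drr' (non-capturing group).
Walking the string: at [0:17] match '1icvaa8ggocgocdrr', group 1 = '1icva'.
Because there's exactly one group, `findall` drops the full match and keeps group 1 from the one hit.

['1icva']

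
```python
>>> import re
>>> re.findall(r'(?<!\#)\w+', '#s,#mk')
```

['k']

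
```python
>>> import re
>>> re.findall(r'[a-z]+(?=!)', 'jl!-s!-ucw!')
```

The `(?=…)`/`(?<=…)` assertion just peeks at neighbouring text; it doesn't advance the match position.
No capturing groups, so `findall` returns the 3 full match strings.

['jl', 's', 'ucw']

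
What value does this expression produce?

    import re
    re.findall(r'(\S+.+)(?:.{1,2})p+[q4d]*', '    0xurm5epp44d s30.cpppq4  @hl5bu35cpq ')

['0xurm5epp44d s30.cpppq4  @hl5bu35']

The pattern matches one or more of a non-whitespace character, then one or more of any character (captured); then 1 to 2 of any character (non-capturing group); then one or more of the literal 'p', then zero or more of one of [q4d].
Walking the string: at [4:40] match '0xurm5epp44d s30.cpppq4  @hl5bu35cpq', group 1 = '0xurm5epp44d s30.cpppq4  @hl5bu35'.
With a single group, `findall` returns only what that group captured — 1 item.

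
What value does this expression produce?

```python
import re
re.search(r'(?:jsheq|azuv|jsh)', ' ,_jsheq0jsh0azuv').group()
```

'jsheq'

Alternation tries branches left to right and keeps the first one that lets the overall match succeed at that position.
`re.search` tries every starting position until one works.
The match spans [3:8] → 'jsheq'.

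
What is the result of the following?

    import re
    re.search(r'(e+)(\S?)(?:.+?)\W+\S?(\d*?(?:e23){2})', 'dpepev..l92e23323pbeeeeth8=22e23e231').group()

The match spans [2:35] → 'epev..l92e23323pbeeeeth8=22e23e23'.

'epev..l92e23323pbeeeeth8=22e23e23'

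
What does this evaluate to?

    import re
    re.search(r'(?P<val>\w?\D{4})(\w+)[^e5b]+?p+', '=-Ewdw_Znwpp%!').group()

'=-Ewdw_Znwpp'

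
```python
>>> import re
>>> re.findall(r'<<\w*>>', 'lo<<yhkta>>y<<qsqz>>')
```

['<<yhkta>>', '<<qsqz>>']

No capturing groups, so `findall` returns the 2 full match strings.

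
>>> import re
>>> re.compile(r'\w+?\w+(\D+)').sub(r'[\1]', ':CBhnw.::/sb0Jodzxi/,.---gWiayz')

':[.::/sb][/,.---gWiayz]'

`\1` in the replacement pulls in group 1's text for each match.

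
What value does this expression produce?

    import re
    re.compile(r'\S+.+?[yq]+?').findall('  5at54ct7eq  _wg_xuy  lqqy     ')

A `+?`/`*?`/`{m,n}?` starts at its minimum and grows only as far as needed for what follows to match.
Since nothing is captured, `findall` lists the 2 matched substrings directly.

['5at54ct7eq  _wg_xuy', 'lqqy']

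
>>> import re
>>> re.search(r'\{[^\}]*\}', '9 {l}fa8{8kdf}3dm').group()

Unlike `match`, `search` isn't anchored — it looks for the pattern anywhere in the string.
The match spans [2:5] → '{l}'.

'{l}'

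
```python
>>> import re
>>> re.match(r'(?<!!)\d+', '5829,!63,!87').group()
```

'5829'

`(?!…)`/`(?<!…)` only lets a position through if the neighbouring text does NOT match; no characters are consumed.
`match` is anchored at position 0; if the pattern doesn't fit there, it returns None.
The match spans [0:4] → '5829'.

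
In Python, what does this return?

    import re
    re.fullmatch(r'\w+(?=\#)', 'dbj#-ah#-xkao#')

None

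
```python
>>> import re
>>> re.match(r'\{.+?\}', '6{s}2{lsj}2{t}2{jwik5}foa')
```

None

`re.match` only tries the pattern at the start of the string.
Here the pattern fails at index 0, so the call returns None.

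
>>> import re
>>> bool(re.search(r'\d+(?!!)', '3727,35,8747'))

True

A negative assertion filters positions out without eating any characters.
`search` walks the string left to right and returns the first match it finds.
The match spans [0:4] → '3727'.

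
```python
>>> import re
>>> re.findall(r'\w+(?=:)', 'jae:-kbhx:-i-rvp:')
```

The positive lookaround only admits positions where the adjacent text matches; those characters stay outside the span.
Since nothing is captured, `findall` lists the 3 matched substrings directly.

['jae', 'kbhx', 'rvp']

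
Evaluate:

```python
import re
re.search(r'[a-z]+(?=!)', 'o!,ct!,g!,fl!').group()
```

'o'

The `(?=…)`/`(?<=…)` assertion just peeks at neighbouring text; it doesn't advance the match position.
`re.search` tries every starting position until one works.
The match spans [0:1] → 'o'.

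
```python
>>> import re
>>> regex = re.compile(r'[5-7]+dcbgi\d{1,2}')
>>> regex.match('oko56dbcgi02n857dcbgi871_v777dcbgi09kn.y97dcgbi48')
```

With `match`, the pattern is implicitly anchored at the beginning.
Here the string doesn't start with a match, so the call returns None.

None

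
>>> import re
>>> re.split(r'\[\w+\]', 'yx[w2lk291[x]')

Matches to split on: at [10:13] → '[x]'.
Each match becomes a cut point; 2 segments remain.

['yx[w2lk291', '']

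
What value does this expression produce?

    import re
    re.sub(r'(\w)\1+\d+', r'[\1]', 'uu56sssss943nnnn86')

'[u][s][n]'

`\1` has to match the exact text group 1 already captured.
Matches: at [0:4] → 'uu56'; at [4:12] → 'sssss943'; at [12:18] → 'nnnn86'.
`\1` in the replacement pulls in group 1's text for each match.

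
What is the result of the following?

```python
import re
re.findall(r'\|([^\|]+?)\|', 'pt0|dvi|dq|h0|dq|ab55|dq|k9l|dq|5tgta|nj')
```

Matches: at [3:8] match '|dvi|', group 1 = 'dvi'; at [10:14] match '|h0|', group 1 = 'h0'; at [16:22] match '|ab55|', group 1 = 'ab55'; at [24:29] match '|k9l|', group 1 = 'k9l'; at [31:38] match '|5tgta|', group 1 = '5tgta'.
One capturing group, so `findall` returns just the captured substring from each match — 5 in all.

['dvi', 'h0', 'ab55', 'k9l', '5tgta']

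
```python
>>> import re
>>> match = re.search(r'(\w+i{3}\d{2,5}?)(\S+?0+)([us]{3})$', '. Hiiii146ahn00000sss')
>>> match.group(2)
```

Pattern: one or more of a word character, then exactly 3 of a literal 'i', then 2 to 5 of a digit (lazy) (captured); then one or more of a non-whitespace character (lazy), then one or more of a literal '0' (captured); then exactly 3 of one of [us] (captured); then anchored at the end.
A `+?`/`*?`/`{m,n}?` starts at its minimum and grows only as far as needed for what follows to match.
Unlike `match`, `search` isn't anchored — it looks for the pattern anywhere in the string.
The match spans [2:21] → 'Hiiii146ahn00000sss'.
Captured: group 1 = 'Hiiii14', group 2 = '6ahn00000', group 3 = 'sss'.

'6ahn00000'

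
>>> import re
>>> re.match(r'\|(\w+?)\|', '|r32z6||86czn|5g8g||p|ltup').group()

With `match`, the pattern is implicitly anchored at the beginning.
The match spans [0:7] → '|r32z6|'.
Captured: group 1 = 'r32z6'.

'|r32z6|'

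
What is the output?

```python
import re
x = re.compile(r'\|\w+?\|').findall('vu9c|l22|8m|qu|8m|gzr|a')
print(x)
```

['|l22|', '|qu|', '|gzr|']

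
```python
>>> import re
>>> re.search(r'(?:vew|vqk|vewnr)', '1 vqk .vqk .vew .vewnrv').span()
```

(2, 5)

The match spans [2:5] → 'vqk'.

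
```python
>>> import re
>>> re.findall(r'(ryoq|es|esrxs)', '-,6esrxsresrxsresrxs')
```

`|` is ordered: at each position the engine commits to the first alternative that works.
With a single group, `findall` returns only what that group captured — 3 items.

['es', 'es', 'es']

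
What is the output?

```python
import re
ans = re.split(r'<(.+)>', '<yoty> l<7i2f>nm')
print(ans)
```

Matches to split on: at [0:14] → '<yoty> l<7i2f>'.
`re.split` interleaves the captured-group text with the surrounding fragments.

['', 'yoty> l<7i2f', 'nm']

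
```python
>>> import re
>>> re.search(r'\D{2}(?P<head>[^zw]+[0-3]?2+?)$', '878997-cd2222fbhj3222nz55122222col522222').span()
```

This matches exactly 2 of a non-digit; then one or more of any character except [zw], then optionally a character in [0-3], then one or more of a literal '2' (lazy) (captured as 'head'); then anchored at the end.
`search` walks the string left to right and returns the first match it finds.
The match spans [21:40] → 'nz55122222col522222'.
Captured: group 1 = '55122222col522222'.

(21, 40)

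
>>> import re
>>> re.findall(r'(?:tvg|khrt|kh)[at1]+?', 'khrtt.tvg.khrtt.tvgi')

No capturing groups, so `findall` returns the 2 full match strings.

['khrtt', 'khrtt']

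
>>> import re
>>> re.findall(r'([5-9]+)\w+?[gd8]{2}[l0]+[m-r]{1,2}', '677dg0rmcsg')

This matches one or more of a character in [5-9] (captured); then one or more of a word character (lazy); then exactly 2 of one of [gd8], then one or more of one of [l0], then 1 to 2 of a character in [m-r].
Matches: at [0:8] match '677dg0rm', group 1 = '67'.
`findall` collects group 1 from the one match (1 total).

['67']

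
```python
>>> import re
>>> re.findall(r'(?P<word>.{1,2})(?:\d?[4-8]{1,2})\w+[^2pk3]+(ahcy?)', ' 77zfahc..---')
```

[(' 7', 'ahc')]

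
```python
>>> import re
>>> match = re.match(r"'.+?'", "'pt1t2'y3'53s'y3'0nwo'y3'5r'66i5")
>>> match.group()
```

`re.match` only tries the pattern at the start of the string.
The match spans [0:7] → "'pt1t2'".

"'pt1t2'"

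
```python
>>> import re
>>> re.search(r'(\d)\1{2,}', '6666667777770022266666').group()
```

`\1` has to match the exact text group 1 already captured.
The match spans [0:6] → '666666'.

'666666'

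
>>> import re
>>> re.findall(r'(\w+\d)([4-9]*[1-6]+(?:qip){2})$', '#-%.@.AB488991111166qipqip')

[('AB48899111116', '6qipqip')]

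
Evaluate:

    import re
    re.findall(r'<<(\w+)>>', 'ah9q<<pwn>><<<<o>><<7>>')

['pwn', 'o', '7']

With a single group, `findall` returns only what that group captured — 3 items.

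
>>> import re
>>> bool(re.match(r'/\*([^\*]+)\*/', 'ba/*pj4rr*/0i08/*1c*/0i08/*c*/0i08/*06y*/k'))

False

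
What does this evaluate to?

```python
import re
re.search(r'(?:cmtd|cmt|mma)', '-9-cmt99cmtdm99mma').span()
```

(3, 6)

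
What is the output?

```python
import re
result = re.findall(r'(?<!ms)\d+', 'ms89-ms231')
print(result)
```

Because the assertion is negative and zero-width, positions next to the forbidden text are skipped.
Since nothing is captured, `findall` lists the 2 matched substrings directly.

['9', '31']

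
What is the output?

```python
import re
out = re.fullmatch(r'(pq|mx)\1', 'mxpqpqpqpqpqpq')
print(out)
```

None

`fullmatch` succeeds only if the pattern covers the string from start to end.
Here the string isn't matched end-to-end, so the call returns None.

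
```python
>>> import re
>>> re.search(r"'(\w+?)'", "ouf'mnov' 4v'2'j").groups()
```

('mnov',)

Unlike `match`, `search` isn't anchored — it looks for the pattern anywhere in the string.
The match spans [3:9] → "'mnov'".
Captured: group 1 = 'mnov'.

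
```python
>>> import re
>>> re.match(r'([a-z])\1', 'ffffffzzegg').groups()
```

('f',)

The match spans [0:2] → 'ff'.
Captured: group 1 = 'f'.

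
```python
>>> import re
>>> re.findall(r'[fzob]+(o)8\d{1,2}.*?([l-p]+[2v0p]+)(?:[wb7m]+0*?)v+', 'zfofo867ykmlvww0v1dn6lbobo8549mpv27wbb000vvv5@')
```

[('o', 'mlv'), ('o', 'mpv2')]

This matches one or more of one of [fzob]; then a literal 'o' (captured); then a literal '8', then 1 to 2 of a digit, then zero or more of any character (lazy); then one or more of a character in [l-p], then one or more of one of [2v0p] (captured); then one or more of one of [wb7m], then zero or more of a literal '0' (lazy) (non-capturing group); then one or more of a literal 'v'.
A `+?`/`*?`/`{m,n}?` starts at its minimum and grows only as far as needed for what follows to match.
Matches: at [0:17] match 'zfofo867ykmlvww0v', groups = ('o', 'mlv'); at [22:44] match 'bobo8549mpv27wbb000vvv', groups = ('o', 'mpv2').
Multiple groups make `findall` return tuples — one 2-tuple for each match.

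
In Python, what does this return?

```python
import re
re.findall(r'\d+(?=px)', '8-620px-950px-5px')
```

['620', '950', '5']

Because the assertion is zero-width, the text it checks is not consumed and won't appear in the result.
Since nothing is captured, `findall` lists the 3 matched substrings directly.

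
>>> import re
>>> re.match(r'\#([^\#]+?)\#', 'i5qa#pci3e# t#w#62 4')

None

`match` is anchored at position 0; if the pattern doesn't fit there, it returns None.
Here the string doesn't start with a match, so the call returns None.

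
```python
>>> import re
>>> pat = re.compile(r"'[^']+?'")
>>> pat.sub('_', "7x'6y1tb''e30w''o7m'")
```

'7x___'

Matches: at [2:9] → "'6y1tb'"; at [9:15] → "'e30w'"; at [15:20] → "'o7m'".
`sub` substitutes '_' at each match site.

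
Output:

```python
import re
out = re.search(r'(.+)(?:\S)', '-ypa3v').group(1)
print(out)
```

-ypa3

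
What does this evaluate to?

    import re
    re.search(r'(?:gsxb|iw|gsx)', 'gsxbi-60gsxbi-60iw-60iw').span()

(0, 4)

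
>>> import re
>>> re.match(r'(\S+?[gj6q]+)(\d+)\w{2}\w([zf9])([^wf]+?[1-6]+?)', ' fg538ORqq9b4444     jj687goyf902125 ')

None

`re.match` only tries the pattern at the start of the string.
Here position 0 doesn't satisfy it, so the call returns None.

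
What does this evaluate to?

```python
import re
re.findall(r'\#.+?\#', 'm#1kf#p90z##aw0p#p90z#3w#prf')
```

['#1kf#', '##aw0p#', '#3w#']

Lazy quantifiers expand one character at a time until the remainder of the pattern can match.
Matches: at [1:6] → '#1kf#'; at [10:17] → '##aw0p#'; at [21:25] → '#3w#'.
With no groups in the pattern, `findall` gives back each whole match — 3 here.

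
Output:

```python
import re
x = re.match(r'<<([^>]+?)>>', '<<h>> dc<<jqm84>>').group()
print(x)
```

<<h>>

With `match`, the pattern is implicitly anchored at the beginning.
The match spans [0:5] → '<<h>>'.
Captured: group 1 = 'h'.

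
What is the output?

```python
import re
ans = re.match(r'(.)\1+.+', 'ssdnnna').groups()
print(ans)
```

('s',)

The match spans [0:7] → 'ssdnnna'.
Captured: group 1 = 's'.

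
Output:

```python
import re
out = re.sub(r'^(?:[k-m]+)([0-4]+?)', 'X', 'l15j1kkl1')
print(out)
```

The pattern matches anchored at the start of the string; then one or more of a character in [k-m] (non-capturing group); then one or more of a character in [0-4] (lazy) (captured).
`sub` substitutes 'X' at each match site.

X5j1kkl1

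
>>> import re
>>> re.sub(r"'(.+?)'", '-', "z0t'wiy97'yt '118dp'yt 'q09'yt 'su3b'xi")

'z0t-yt -yt -yt -xi'

Matches: at [3:10] → "'wiy97'"; at [13:20] → "'118dp'"; at [23:28] → "'q09'"; at [31:37] → "'su3b'".
`sub` substitutes '-' at each match site.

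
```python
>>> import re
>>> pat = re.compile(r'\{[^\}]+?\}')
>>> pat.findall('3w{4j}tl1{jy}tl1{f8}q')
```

['{4j}', '{jy}', '{f8}']

Matches: at [2:6] → '{4j}'; at [9:13] → '{jy}'; at [16:20] → '{f8}'.
No capturing groups, so `findall` returns the 3 full match strings.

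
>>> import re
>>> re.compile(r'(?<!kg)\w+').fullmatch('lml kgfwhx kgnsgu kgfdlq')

None

`re.fullmatch` requires the pattern to consume the entire string.
Here the pattern can't cover the whole string, so the call returns None.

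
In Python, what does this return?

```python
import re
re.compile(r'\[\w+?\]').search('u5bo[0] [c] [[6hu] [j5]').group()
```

'[0]'

Unlike `match`, `search` isn't anchored — it looks for the pattern anywhere in the string.
The match spans [4:7] → '[0]'.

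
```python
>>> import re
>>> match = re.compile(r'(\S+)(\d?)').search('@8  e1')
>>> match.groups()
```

('@8', '')

This matches one or more of a non-whitespace character (captured); then optionally a digit (captured).
`search` walks the string left to right and returns the first match it finds.
The match spans [0:2] → '@8'.
Captured: group 1 = '@8', group 2 = ''.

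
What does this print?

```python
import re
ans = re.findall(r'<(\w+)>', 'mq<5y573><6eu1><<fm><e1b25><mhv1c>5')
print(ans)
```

['5y573', '6eu1', 'fm', 'e1b25', 'mhv1c']

Scanning left to right: at [2:9] match '<5y573>', group 1 = '5y573'; at [9:15] match '<6eu1>', group 1 = '6eu1'; at [16:20] match '<fm>', group 1 = 'fm'; at [20:27] match '<e1b25>', group 1 = 'e1b25'; at [27:34] match '<mhv1c>', group 1 = 'mhv1c'.
With a single group, `findall` returns only what that group captured — 5 items.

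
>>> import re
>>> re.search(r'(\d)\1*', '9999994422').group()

`\1` has to match the exact text group 1 already captured.
The match spans [0:6] → '999999'.

'999999'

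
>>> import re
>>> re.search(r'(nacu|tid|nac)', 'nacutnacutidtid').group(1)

'nacu'

`|` is ordered: at each position the engine commits to the first alternative that works.
`re.search` scans for the first position where the pattern succeeds.
The match spans [0:4] → 'nacu'.
Captured: group 1 = 'nacu'.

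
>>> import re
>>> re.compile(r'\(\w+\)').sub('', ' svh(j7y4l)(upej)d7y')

' svhd7y'

Every occurrence is swapped for ''.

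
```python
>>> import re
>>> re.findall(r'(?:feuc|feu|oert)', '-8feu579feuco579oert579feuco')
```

['feu', 'feuc', 'oert', 'feuc']

Branches in `(...|...)` are attempted left-to-right; the first branch that allows the whole pattern to succeed is taken.
No capturing groups, so `findall` returns the 4 full match strings.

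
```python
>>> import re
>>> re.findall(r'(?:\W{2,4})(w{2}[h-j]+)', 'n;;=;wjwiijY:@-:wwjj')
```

Pattern: 2 to 4 of a non-word character (non-capturing group); then exactly 2 of the literal 'w', then one or more of a character in [h-j] (captured).
Scanning left to right: at [12:20] match ':@-:wwjj', group 1 = 'wwjj'.
One capturing group, so `findall` returns just the captured substring from the one match — 1 in all.

['wwjj']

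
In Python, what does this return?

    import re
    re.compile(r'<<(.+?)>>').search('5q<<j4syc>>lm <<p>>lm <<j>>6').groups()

('j4syc',)

The match spans [2:11] → '<<j4syc>>'.
Captured: group 1 = 'j4syc'.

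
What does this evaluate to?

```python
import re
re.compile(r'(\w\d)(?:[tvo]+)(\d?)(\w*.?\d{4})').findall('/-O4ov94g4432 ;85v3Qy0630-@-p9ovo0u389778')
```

The pattern matches a word character, then a digit (captured); then one or more of one of [tvo] (non-capturing group); then optionally a digit (captured); then zero or more of a word character, then optionally any character, then exactly 4 of a digit (captured).
Walking the string: at [2:13] match 'O4ov94g4432', groups = ('O4', '9', '4g4432'); at [15:25] match '85v3Qy0630', groups = ('85', '3', 'Qy0630'); at [28:41] match 'p9ovo0u389778', groups = ('p9', '0', 'u389778').
Multiple groups make `findall` return tuples — one 3-tuple for each match.

[('O4', '9', '4g4432'), ('85', '3', 'Qy0630'), ('p9', '0', 'u389778')]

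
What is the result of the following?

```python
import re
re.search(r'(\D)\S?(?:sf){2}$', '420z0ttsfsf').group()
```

This matches a non-digit (captured); then optionally a non-whitespace character, then the literal 'sf' repeated 2 times; then anchored at the end.
`search` walks the string left to right and returns the first match it finds.
The match spans [5:11] → 'ttsfsf'.
Captured: group 1 = 't'.

'ttsfsf'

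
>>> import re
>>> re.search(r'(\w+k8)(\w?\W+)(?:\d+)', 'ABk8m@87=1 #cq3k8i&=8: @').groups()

('ABk8', 'm@')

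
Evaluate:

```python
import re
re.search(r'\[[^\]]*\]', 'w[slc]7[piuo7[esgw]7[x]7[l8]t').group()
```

'[slc]'

`re.search` tries every starting position until one works.
The match spans [1:6] → '[slc]'.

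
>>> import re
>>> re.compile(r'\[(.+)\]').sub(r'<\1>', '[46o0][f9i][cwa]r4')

'<46o0][f9i][cwa>r4'

Matches: at [0:16] → '[46o0][f9i][cwa]'.
The replacement refers to a captured group, so each match is rewritten using its own captured text.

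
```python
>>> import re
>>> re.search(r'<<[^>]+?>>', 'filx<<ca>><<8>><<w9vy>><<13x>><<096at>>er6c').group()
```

'<<ca>>'

The match spans [4:10] → '<<ca>>'.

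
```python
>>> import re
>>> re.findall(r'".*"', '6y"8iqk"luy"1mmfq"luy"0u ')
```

['"8iqk"luy"1mmfq"luy"']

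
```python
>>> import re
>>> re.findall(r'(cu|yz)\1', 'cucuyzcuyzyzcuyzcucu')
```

['cu', 'yz', 'cu']

`\1` has to match the exact text group 1 already captured.
Matches: at [0:4] match 'cucu', group 1 = 'cu'; at [8:12] match 'yzyz', group 1 = 'yz'; at [16:20] match 'cucu', group 1 = 'cu'.
One capturing group, so `findall` returns just the captured substring from each match — 3 in all.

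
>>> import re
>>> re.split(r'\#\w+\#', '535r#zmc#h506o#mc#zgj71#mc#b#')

['535r', 'h506o', 'zgj71', 'b#']

Splitting on the pattern gives 4 pieces.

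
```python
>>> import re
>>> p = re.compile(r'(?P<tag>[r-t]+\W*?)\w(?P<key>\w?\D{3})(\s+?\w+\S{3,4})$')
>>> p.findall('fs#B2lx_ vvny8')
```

[('s#', '2lx_', ' vvny8')]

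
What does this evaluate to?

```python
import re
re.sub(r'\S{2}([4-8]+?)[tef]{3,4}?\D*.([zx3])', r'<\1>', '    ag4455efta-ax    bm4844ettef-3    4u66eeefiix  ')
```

The pattern matches exactly 2 of a non-whitespace character; then one or more of a character in [4-8] (lazy) (captured); then 3 to 4 of one of [tef] (lazy), then zero or more of a non-digit, then any character; then one of [zx3] (captured).
Matches: at [4:17] → 'ag4455efta-ax'; at [21:34] → 'bm4844ettef-3'; at [38:49] → '4u66eeefiix'.
The replacement refers to a captured group, so each match is rewritten using its own captured text.

'    <4455>    <4844>    <66>  '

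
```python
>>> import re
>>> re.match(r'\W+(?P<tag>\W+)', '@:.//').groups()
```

The match spans [0:5] → '@:.//'.
Captured: group 1 = '/'.

('/',)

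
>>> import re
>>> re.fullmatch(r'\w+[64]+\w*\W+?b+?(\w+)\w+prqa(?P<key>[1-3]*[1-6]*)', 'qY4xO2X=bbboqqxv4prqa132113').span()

(0, 27)

Pattern: one or more of a word character, then one or more of one of [64], then zero or more of a word character; then one or more of a non-word character (lazy), then one or more of a literal 'b' (lazy); then one or more of a word character (captured); then one or more of a word character, then the literal 'pr', then the literal 'qa'; then zero or more of a character in [1-3], then zero or more of a character in [1-6] (captured as 'key').
`re.fullmatch` is like wrapping the pattern in `^…$` (in single-line mode).
The match spans [0:27] → 'qY4xO2X=bbboqqxv4prqa132113'.
Captured: group 1 = 'bboqqxv', group 2 = '132113'.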